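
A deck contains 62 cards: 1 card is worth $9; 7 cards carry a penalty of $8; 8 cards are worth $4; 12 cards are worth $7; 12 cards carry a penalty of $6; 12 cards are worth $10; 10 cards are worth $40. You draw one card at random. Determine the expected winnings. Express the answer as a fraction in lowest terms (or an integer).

517/62 dollars

E[payout] = (1/62)·9 + (7/62)·(-8) + (8/62)·4 + (12/62)·7 + (12/62)·(-6) + (12/62)·10 + (10/62)·40 = 517/62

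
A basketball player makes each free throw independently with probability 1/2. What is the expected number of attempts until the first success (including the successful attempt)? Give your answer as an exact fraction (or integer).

For a geometric distribution, E[trials] = 1/p = 1/(1/2) = 2.

2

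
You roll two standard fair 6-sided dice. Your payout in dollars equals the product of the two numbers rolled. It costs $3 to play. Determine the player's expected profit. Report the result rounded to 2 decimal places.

Distribution of the product of the two numbers rolled: 1 w.p. 1/36, 2 w.p. 1/18, 3 w.p. 1/18, 4 w.p. 1/12, 5 w.p. 1/18, 6 w.p. 1/9, …
E[payout] = (1/36)·1 + (1/18)·2 + (1/18)·3 + (1/12)·4 + (1/18)·5 + (1/9)·6 + (1/18)·8 + (1/36)·9 + (1/18)·10 + (1/9)·12 + (1/18)·15 + (1/36)·16 + (1/18)·18 + (1/18)·20 + (1/18)·24 + (1/36)·25 + (1/18)·30 + (1/36)·36 = 49/4
Expected profit = 49/4 − 3 = 37/4 ≈ $9.25

$9.25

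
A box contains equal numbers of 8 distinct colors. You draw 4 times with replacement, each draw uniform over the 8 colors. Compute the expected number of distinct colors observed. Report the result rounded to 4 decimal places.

Let Xⱼ=1 if type j appears at least once. P(Xⱼ=1) = 1 − ((8−1)/8)^4 = 1695/4096.
E[#distinct] = 8·1695/4096 = 1695/512.
≈ 3.3105

3.3105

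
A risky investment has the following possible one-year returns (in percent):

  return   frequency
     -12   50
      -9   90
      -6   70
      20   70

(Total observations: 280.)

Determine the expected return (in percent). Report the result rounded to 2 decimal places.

Total = 280, so P(return=-12) = 50/280, etc.
E[X] = (5/28)·(-12) + (9/28)·(-9) + (1/4)·(-6) + (1/4)·20
     = -43/28 ≈ -1.54

-1.54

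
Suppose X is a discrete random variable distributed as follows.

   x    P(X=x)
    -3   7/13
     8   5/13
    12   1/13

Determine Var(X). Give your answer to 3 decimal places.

E[X] = (7/13)·(-3) + (5/13)·8 + (1/13)·12 = 31/13
E[X²] = (7/13)·9 + (5/13)·64 + (1/13)·144 = 527/13
Var(X) = 527/13 − (31/13)² = 5890/169 ≈ 34.852

34.852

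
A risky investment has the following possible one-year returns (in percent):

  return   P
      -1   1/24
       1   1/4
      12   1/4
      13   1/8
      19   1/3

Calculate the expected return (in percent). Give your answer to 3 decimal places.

11.167

E[X] = (1/24)·(-1) + (1/4)·1 + (1/4)·12 + (1/8)·13 + (1/3)·19
     = 67/6 ≈ 11.167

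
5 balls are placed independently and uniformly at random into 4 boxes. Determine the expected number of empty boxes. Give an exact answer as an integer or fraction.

Let Xⱼ=1 if box j is empty. P(Xⱼ=1) = ((4-1)/4)^5 = 243/1024.
By linearity, E[#empty] = 4·243/1024 = 243/256.

243/256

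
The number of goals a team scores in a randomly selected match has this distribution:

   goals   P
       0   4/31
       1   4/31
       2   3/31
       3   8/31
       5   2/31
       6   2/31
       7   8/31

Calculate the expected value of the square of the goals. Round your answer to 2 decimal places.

19.42

E[X²] = (4/31)·0 + (4/31)·1 + (3/31)·4 + (8/31)·9 + (2/31)·25 + (2/31)·36 + (8/31)·49
     = 602/31 ≈ 19.42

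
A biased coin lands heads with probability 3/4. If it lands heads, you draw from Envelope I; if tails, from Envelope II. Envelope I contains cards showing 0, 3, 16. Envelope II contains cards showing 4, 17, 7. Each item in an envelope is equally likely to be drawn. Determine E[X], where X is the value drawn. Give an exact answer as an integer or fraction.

85/12

E[X | Envelope I] = (0 + 3 + 16)/3 = 19/3
E[X | Envelope II] = (4 + 17 + 7)/3 = 28/3
E[X] = (3/4)·19/3 + (1/4)·28/3 = 85/12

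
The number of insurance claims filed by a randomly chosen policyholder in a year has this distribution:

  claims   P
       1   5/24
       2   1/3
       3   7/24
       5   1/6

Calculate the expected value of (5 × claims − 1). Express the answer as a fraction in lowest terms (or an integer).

E[5x-1] = (5/24)·4 + (1/3)·9 + (7/24)·14 + (1/6)·24
     = 143/12

143/12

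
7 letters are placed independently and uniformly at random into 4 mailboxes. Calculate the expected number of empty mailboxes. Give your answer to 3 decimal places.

0.534

Let Xⱼ=1 if mailbox j is empty. P(Xⱼ=1) = ((4-1)/4)^7 = 2187/16384.
By linearity, E[#empty] = 4·2187/16384 = 2187/4096.
≈ 0.534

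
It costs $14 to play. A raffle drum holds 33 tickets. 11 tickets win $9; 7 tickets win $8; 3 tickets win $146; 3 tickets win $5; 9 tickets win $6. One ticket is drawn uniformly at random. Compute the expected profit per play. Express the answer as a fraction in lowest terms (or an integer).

E[payout] = (11/33)·9 + (7/33)·8 + (3/33)·146 + (3/33)·5 + (9/33)·6 = 662/33
Expected profit = 662/33 − 14 = 200/33

200/33 dollars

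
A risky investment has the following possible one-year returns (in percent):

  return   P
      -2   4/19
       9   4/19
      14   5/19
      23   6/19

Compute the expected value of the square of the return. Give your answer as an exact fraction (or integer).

4494/19

E[X²] = (4/19)·4 + (4/19)·81 + (5/19)·196 + (6/19)·529
     = 4494/19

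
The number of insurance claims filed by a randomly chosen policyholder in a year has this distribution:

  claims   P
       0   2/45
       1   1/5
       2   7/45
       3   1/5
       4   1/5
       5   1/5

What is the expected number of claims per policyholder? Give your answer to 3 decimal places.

E[X] = (2/45)·0 + (1/5)·1 + (7/45)·2 + (1/5)·3 + (1/5)·4 + (1/5)·5
     = 131/45 ≈ 2.911

2.911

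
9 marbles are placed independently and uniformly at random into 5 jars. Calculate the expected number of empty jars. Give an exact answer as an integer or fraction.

Let Xⱼ=1 if jar j is empty. P(Xⱼ=1) = ((5-1)/5)^9 = 262144/1953125.
By linearity, E[#empty] = 5·262144/1953125 = 262144/390625.

262144/390625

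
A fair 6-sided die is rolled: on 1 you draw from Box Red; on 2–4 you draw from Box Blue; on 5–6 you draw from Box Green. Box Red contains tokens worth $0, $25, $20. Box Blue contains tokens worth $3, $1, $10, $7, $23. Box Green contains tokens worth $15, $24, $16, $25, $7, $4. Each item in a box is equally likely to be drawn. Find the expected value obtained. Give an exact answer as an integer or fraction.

538/45 dollars

E[X | Box Red] = (0 + 25 + 20)/3 = 15
E[X | Box Blue] = (3 + 1 + 10 + 7 + 23)/5 = 44/5
E[X | Box Green] = (15 + 24 + 16 + 25 + 7 + 4)/6 = 91/6
E[X] = (1/6)·15 + (1/2)·44/5 + (1/3)·91/6 = 538/45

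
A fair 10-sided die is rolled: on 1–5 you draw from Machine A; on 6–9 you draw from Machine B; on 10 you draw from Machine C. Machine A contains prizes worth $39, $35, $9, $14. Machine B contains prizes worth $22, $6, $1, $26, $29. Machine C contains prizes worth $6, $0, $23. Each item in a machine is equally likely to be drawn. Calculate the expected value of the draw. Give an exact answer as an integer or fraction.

E[X | Machine A] = (39 + 35 + 9 + 14)/4 = 97/4
E[X | Machine B] = (22 + 6 + 1 + 26 + 29)/5 = 84/5
E[X | Machine C] = (6 + 0 + 23)/3 = 29/3
E[X] = (1/2)·97/4 + (2/5)·84/5 + (1/10)·29/3 = 11887/600

11887/600 dollars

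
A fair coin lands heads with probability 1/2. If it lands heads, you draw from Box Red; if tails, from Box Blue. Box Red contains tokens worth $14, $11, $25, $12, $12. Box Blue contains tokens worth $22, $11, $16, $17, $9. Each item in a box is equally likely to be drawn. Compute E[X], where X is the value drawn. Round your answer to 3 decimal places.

E[X | Box Red] = (14 + 11 + 25 + 12 + 12)/5 = 74/5
E[X | Box Blue] = (22 + 11 + 16 + 17 + 9)/5 = 15
E[X] = (1/2)·74/5 + (1/2)·15 = 149/10 ≈ 14.900

$14.900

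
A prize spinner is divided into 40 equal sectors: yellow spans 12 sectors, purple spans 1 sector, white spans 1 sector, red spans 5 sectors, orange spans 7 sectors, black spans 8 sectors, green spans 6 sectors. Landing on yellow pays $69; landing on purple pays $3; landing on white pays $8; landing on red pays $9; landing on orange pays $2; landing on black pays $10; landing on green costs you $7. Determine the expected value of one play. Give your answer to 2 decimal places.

$23.40

E[payout] = (12/40)·69 + (1/40)·3 + (1/40)·8 + (5/40)·9 + (7/40)·2 + (8/40)·10 + (6/40)·(-7) = 117/5
≈ $23.40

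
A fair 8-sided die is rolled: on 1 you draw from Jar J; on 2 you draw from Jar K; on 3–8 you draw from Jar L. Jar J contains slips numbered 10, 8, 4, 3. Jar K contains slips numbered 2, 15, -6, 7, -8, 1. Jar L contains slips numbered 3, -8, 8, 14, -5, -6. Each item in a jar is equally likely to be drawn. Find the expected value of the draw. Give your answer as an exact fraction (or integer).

E[X | Jar J] = (10 + 8 + 4 + 3)/4 = 25/4
E[X | Jar K] = (2 + 15 − 6 + 7 − 8 + 1)/6 = 11/6
E[X | Jar L] = (3 − 8 + 8 + 14 − 5 − 6)/6 = 1
E[X] = (1/8)·25/4 + (1/8)·11/6 + (3/4)·1 = 169/96

169/96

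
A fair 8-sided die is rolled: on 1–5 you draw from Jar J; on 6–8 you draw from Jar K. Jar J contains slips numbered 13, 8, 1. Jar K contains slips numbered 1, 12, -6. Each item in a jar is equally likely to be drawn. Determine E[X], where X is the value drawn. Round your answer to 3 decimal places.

5.458

E[X | Jar J] = (13 + 8 + 1)/3 = 22/3
E[X | Jar K] = (1 + 12 − 6)/3 = 7/3
E[X] = (5/8)·22/3 + (3/8)·7/3 = 131/24 ≈ 5.458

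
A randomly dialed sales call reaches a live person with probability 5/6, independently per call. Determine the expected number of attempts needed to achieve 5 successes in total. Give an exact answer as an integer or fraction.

6

By linearity (sum of 5 independent geometric waits), E[trials] = 5/p = 5/(5/6) = 6.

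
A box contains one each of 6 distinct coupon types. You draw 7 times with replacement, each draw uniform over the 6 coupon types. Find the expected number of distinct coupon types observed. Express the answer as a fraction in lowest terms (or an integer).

201811/46656

Let Xⱼ=1 if type j appears at least once. P(Xⱼ=1) = 1 − ((6−1)/6)^7 = 201811/279936.
E[#distinct] = 6·201811/279936 = 201811/46656.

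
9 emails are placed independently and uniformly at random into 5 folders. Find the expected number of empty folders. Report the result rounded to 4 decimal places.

Let Xⱼ=1 if folder j is empty. P(Xⱼ=1) = ((5-1)/5)^9 = 262144/1953125.
By linearity, E[#empty] = 5·262144/1953125 = 262144/390625.
≈ 0.6711

0.6711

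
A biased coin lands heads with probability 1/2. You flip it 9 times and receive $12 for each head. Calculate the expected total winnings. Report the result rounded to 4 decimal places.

E[#heads] = 9·1/2 = 9/2 (linearity over flips).
E[winnings] = 12·9/2 = 54.
≈ 54.0000

$54.0000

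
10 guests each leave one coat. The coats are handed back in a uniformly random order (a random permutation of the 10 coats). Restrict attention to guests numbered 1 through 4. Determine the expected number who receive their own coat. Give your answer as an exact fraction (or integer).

2/5

Let Xᵢ = 1 if person i gets their own coat. For each i, P(Xᵢ=1) = 1/10.
By linearity of expectation, E[X₁+…+X_4] = 4·(1/10) = 2/5.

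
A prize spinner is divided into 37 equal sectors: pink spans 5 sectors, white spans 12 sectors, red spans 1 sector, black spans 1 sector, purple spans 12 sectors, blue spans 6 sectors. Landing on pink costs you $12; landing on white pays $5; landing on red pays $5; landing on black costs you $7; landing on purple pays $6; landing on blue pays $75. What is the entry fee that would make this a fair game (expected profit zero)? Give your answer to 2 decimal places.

$14.05

E[payout] = (5/37)·(-12) + (12/37)·5 + (1/37)·5 + (1/37)·(-7) + (12/37)·6 + (6/37)·75 = 520/37
Fair fee = E[payout] = 520/37 ≈ $14.05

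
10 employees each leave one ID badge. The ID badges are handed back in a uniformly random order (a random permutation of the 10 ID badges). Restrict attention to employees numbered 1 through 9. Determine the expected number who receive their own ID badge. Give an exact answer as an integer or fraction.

Let Xᵢ = 1 if person i gets their own ID badge. For each i, P(Xᵢ=1) = 1/10.
By linearity of expectation, E[X₁+…+X_9] = 9·(1/10) = 9/10.

9/10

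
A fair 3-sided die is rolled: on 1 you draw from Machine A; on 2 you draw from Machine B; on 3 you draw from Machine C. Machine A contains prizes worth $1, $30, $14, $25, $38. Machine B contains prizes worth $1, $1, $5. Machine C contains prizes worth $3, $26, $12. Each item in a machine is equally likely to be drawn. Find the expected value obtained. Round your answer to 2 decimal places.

E[X | Machine A] = (1 + 30 + 14 + 25 + 38)/5 = 108/5
E[X | Machine B] = (1 + 1 + 5)/3 = 7/3
E[X | Machine C] = (3 + 26 + 12)/3 = 41/3
E[X] = (1/3)·108/5 + (1/3)·7/3 + (1/3)·41/3 = 188/15 ≈ 12.53

$12.53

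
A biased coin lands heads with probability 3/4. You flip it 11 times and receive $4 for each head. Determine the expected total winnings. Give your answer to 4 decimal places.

E[#heads] = 11·3/4 = 33/4 (linearity over flips).
E[winnings] = 4·33/4 = 33.
≈ 33.0000

$33.0000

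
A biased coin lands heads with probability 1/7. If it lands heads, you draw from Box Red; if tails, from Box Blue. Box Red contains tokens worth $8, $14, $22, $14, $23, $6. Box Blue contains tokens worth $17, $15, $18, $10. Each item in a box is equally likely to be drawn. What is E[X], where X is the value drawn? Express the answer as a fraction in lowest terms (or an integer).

E[X | Box Red] = (8 + 14 + 22 + 14 + 23 + 6)/6 = 29/2
E[X | Box Blue] = (17 + 15 + 18 + 10)/4 = 15
E[X] = (1/7)·29/2 + (6/7)·15 = 209/14

209/14 dollars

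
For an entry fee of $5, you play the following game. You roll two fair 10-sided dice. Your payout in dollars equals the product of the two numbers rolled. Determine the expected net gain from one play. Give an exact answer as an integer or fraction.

101/4 dollars

Distribution of the product of the two numbers rolled: 1 w.p. 1/100, 2 w.p. 1/50, 3 w.p. 1/50, 4 w.p. 3/100, 5 w.p. 1/50, 6 w.p. 1/25, …
E[payout] = (1/100)·1 + (1/50)·2 + (1/50)·3 + (3/100)·4 + (1/50)·5 + (1/25)·6 + (1/50)·7 + (1/25)·8 + (3/100)·9 + (1/25)·10 + (1/25)·12 + (1/50)·14 + (1/50)·15 + (3/100)·16 + (1/25)·18 + (1/25)·20 + (1/50)·21 + (1/25)·24 + (1/100)·25 + (1/50)·27 + (1/50)·28 + (1/25)·30 + (1/50)·32 + (1/50)·35 + (3/100)·36 + (1/25)·40 + (1/50)·42 + (1/50)·45 + (1/50)·48 + (1/100)·49 + (1/50)·50 + (1/50)·54 + (1/50)·56 + (1/50)·60 + (1/50)·63 + (1/100)·64 + (1/50)·70 + (1/50)·72 + (1/50)·80 + (1/100)·81 + (1/50)·90 + (1/100)·100 = 121/4
Expected profit = 121/4 − 5 = 101/4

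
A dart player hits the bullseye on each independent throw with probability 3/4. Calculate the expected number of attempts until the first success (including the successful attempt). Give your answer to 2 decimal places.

For a geometric distribution, E[trials] = 1/p = 1/(3/4) = 4/3.
≈ 1.33

1.33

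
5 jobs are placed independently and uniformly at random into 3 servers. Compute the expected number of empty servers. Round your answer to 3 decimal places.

Let Xⱼ=1 if server j is empty. P(Xⱼ=1) = ((3-1)/3)^5 = 32/243.
By linearity, E[#empty] = 3·32/243 = 32/81.
≈ 0.395

0.395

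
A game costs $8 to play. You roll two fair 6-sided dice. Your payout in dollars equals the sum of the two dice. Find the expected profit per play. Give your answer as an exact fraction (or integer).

Distribution of the sum of the two dice: 2 w.p. 1/36, 3 w.p. 1/18, 4 w.p. 1/12, 5 w.p. 1/9, 6 w.p. 5/36, 7 w.p. 1/6, …
E[payout] = (1/36)·2 + (1/18)·3 + (1/12)·4 + (1/9)·5 + (5/36)·6 + (1/6)·7 + (5/36)·8 + (1/9)·9 + (1/12)·10 + (1/18)·11 + (1/36)·12 = 7
Expected profit = 7 − 8 = -1

-$1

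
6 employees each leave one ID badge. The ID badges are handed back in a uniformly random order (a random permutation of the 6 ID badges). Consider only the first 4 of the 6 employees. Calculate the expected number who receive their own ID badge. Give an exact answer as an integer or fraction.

Let Xᵢ = 1 if person i gets their own ID badge. For each i, P(Xᵢ=1) = 1/6.
By linearity of expectation, E[X₁+…+X_4] = 4·(1/6) = 2/3.

2/3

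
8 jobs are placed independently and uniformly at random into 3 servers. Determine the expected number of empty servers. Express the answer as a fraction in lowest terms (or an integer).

Let Xⱼ=1 if server j is empty. P(Xⱼ=1) = ((3-1)/3)^8 = 256/6561.
By linearity, E[#empty] = 3·256/6561 = 256/2187.

256/2187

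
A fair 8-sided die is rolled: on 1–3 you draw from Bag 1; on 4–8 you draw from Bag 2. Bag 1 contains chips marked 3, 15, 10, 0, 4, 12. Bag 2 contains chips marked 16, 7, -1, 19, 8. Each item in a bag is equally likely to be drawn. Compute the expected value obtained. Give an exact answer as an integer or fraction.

E[X | Bag 1] = (3 + 15 + 10 + 0 + 4 + 12)/6 = 22/3
E[X | Bag 2] = (16 + 7 − 1 + 19 + 8)/5 = 49/5
E[X] = (3/8)·22/3 + (5/8)·49/5 = 71/8

71/8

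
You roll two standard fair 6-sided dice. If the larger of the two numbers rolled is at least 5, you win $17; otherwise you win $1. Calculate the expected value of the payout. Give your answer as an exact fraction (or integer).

E[payout] = (4/9)·1 + (5/9)·17 = 89/9

89/9 dollars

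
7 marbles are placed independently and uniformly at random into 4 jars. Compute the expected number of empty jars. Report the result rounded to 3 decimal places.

0.534

Let Xⱼ=1 if jar j is empty. P(Xⱼ=1) = ((4-1)/4)^7 = 2187/16384.
By linearity, E[#empty] = 4·2187/16384 = 2187/4096.
≈ 0.534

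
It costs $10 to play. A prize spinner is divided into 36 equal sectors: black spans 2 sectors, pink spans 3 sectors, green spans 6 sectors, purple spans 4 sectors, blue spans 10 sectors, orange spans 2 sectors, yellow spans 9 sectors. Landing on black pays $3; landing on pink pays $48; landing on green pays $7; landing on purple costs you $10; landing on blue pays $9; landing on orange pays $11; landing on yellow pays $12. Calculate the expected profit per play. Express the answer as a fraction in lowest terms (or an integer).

E[payout] = (2/36)·3 + (3/36)·48 + (6/36)·7 + (4/36)·(-10) + (10/36)·9 + (2/36)·11 + (9/36)·12 = 31/3
Expected profit = 31/3 − 10 = 1/3

1/3 dollars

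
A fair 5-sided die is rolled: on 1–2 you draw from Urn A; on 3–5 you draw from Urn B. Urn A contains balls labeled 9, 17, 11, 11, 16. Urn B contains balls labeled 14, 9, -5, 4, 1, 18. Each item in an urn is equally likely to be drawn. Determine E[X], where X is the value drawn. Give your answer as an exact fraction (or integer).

E[X | Urn A] = (9 + 17 + 11 + 11 + 16)/5 = 64/5
E[X | Urn B] = (14 + 9 − 5 + 4 + 1 + 18)/6 = 41/6
E[X] = (2/5)·64/5 + (3/5)·41/6 = 461/50

461/50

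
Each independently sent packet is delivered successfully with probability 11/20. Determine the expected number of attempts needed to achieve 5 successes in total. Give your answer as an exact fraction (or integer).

100/11

By linearity (sum of 5 independent geometric waits), E[trials] = 5/p = 5/(11/20) = 100/11.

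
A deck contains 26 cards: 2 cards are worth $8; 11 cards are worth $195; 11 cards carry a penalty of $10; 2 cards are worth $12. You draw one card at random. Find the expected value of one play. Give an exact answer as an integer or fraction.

E[payout] = (2/26)·8 + (11/26)·195 + (11/26)·(-10) + (2/26)·12 = 2075/26

2075/26 dollars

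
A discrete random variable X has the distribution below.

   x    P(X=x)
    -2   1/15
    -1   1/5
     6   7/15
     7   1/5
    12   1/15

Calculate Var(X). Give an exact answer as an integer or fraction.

134/9

E[X] = (1/15)·(-2) + (1/5)·(-1) + (7/15)·6 + (1/5)·7 + (1/15)·12 = 14/3
E[X²] = (1/15)·4 + (1/5)·1 + (7/15)·36 + (1/5)·49 + (1/15)·144 = 110/3
Var(X) = 110/3 − (14/3)² = 134/9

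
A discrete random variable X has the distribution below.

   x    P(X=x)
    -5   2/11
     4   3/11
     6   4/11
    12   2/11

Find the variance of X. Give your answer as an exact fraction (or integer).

E[X] = (2/11)·(-5) + (3/11)·4 + (4/11)·6 + (2/11)·12 = 50/11
E[X²] = (2/11)·25 + (3/11)·16 + (4/11)·36 + (2/11)·144 = 530/11
Var(X) = 530/11 − (50/11)² = 3330/121

3330/121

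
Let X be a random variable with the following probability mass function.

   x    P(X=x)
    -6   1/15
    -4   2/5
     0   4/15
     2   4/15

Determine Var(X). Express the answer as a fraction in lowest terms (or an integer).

1736/225

E[X] = (1/15)·(-6) + (2/5)·(-4) + (4/15)·0 + (4/15)·2 = -22/15
E[X²] = (1/15)·36 + (2/5)·16 + (4/15)·0 + (4/15)·4 = 148/15
Var(X) = 148/15 − (-22/15)² = 1736/225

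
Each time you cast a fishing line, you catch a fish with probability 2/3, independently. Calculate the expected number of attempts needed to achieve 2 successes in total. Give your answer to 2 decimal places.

3.00

By linearity (sum of 2 independent geometric waits), E[trials] = 2/p = 2/(2/3) = 3.
≈ 3.00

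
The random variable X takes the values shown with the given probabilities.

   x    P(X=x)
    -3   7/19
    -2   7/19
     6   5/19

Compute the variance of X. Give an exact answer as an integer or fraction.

5124/361

E[X] = (7/19)·(-3) + (7/19)·(-2) + (5/19)·6 = -5/19
E[X²] = (7/19)·9 + (7/19)·4 + (5/19)·36 = 271/19
Var(X) = 271/19 − (-5/19)² = 5124/361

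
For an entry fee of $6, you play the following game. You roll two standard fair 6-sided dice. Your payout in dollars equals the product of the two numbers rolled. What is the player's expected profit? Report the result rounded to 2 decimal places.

$6.25

Distribution of the product of the two numbers rolled: 1 w.p. 1/36, 2 w.p. 1/18, 3 w.p. 1/18, 4 w.p. 1/12, 5 w.p. 1/18, 6 w.p. 1/9, …
E[payout] = (1/36)·1 + (1/18)·2 + (1/18)·3 + (1/12)·4 + (1/18)·5 + (1/9)·6 + (1/18)·8 + (1/36)·9 + (1/18)·10 + (1/9)·12 + (1/18)·15 + (1/36)·16 + (1/18)·18 + (1/18)·20 + (1/18)·24 + (1/36)·25 + (1/18)·30 + (1/36)·36 = 49/4
Expected profit = 49/4 − 6 = 25/4 ≈ $6.25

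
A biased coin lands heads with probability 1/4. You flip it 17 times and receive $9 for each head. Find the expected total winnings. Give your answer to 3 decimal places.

E[#heads] = 17·1/4 = 17/4 (linearity over flips).
E[winnings] = 9·17/4 = 153/4.
≈ 38.250

$38.250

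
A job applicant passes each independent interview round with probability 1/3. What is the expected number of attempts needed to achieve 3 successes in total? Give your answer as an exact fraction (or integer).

By linearity (sum of 3 independent geometric waits), E[trials] = 3/p = 3/(1/3) = 9.

9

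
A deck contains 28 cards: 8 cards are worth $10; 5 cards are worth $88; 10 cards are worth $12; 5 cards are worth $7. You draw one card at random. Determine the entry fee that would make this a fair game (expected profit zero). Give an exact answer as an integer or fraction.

E[payout] = (8/28)·10 + (5/28)·88 + (10/28)·12 + (5/28)·7 = 675/28
Fair fee = E[payout] = 675/28

675/28 dollars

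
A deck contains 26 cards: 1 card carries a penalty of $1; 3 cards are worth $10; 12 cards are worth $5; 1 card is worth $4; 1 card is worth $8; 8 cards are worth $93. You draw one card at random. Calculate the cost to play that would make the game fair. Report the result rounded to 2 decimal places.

E[payout] = (1/26)·(-1) + (3/26)·10 + (12/26)·5 + (1/26)·4 + (1/26)·8 + (8/26)·93 = 65/2
Fair fee = E[payout] = 65/2 ≈ $32.50

$32.50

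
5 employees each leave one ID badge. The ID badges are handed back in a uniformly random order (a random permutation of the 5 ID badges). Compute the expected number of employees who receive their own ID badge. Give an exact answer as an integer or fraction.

1

Let Xᵢ = 1 if person i gets their own ID badge. For each i, P(Xᵢ=1) = 1/5.
By linearity of expectation, E[X₁+…+X_5] = 5·(1/5) = 1.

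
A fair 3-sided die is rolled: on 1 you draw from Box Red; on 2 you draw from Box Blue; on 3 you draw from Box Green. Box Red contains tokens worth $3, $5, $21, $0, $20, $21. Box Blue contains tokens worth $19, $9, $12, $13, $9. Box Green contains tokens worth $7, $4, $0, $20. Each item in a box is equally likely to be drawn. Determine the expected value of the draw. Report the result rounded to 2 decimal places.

$10.61

E[X | Box Red] = (3 + 5 + 21 + 0 + 20 + 21)/6 = 35/3
E[X | Box Blue] = (19 + 9 + 12 + 13 + 9)/5 = 62/5
E[X | Box Green] = (7 + 4 + 0 + 20)/4 = 31/4
E[X] = (1/3)·35/3 + (1/3)·62/5 + (1/3)·31/4 = 1909/180 ≈ 10.61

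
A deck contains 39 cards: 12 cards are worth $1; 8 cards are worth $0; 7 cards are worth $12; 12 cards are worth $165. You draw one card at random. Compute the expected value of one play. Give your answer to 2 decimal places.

$53.23

E[payout] = (12/39)·1 + (8/39)·0 + (7/39)·12 + (12/39)·165 = 692/13
≈ $53.23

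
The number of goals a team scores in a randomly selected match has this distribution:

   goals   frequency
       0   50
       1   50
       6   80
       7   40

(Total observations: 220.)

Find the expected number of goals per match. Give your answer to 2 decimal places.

Total = 220, so P(goals=0) = 50/220, etc.
E[X] = (5/22)·0 + (5/22)·1 + (4/11)·6 + (2/11)·7
     = 81/22 ≈ 3.68

3.68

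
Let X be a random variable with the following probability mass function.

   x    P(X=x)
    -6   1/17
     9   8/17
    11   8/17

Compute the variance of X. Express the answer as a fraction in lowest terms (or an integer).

4368/289

E[X] = (1/17)·(-6) + (8/17)·9 + (8/17)·11 = 154/17
E[X²] = (1/17)·36 + (8/17)·81 + (8/17)·121 = 1652/17
Var(X) = 1652/17 − (154/17)² = 4368/289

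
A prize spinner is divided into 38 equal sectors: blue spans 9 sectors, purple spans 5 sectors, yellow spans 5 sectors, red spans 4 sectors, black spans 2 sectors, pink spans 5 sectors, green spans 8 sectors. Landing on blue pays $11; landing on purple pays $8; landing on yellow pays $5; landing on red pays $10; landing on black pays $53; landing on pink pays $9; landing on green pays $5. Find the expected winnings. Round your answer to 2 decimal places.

$10.39

E[payout] = (9/38)·11 + (5/38)·8 + (5/38)·5 + (4/38)·10 + (2/38)·53 + (5/38)·9 + (8/38)·5 = 395/38
≈ $10.39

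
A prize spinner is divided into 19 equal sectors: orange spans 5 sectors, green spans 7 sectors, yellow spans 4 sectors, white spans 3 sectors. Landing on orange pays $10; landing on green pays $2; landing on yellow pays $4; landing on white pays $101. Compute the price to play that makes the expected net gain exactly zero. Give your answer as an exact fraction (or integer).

E[payout] = (5/19)·10 + (7/19)·2 + (4/19)·4 + (3/19)·101 = 383/19
Fair fee = E[payout] = 383/19

383/19 dollars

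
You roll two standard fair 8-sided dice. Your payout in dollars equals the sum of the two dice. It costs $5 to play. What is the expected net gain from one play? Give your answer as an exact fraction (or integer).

$4

Distribution of the sum of the two dice: 2 w.p. 1/64, 3 w.p. 1/32, 4 w.p. 3/64, 5 w.p. 1/16, 6 w.p. 5/64, 7 w.p. 3/32, …
E[payout] = (1/64)·2 + (1/32)·3 + (3/64)·4 + (1/16)·5 + (5/64)·6 + (3/32)·7 + (7/64)·8 + (1/8)·9 + (7/64)·10 + (3/32)·11 + (5/64)·12 + (1/16)·13 + (3/64)·14 + (1/32)·15 + (1/64)·16 = 9
Expected profit = 9 − 5 = 4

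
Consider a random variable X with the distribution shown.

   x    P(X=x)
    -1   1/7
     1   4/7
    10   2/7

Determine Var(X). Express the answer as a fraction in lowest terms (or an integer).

E[X] = (1/7)·(-1) + (4/7)·1 + (2/7)·10 = 23/7
E[X²] = (1/7)·1 + (4/7)·1 + (2/7)·100 = 205/7
Var(X) = 205/7 − (23/7)² = 906/49

906/49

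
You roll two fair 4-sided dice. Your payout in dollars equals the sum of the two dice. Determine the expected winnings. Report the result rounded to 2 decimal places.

Distribution of the sum of the two dice: 2 w.p. 1/16, 3 w.p. 1/8, 4 w.p. 3/16, 5 w.p. 1/4, 6 w.p. 3/16, 7 w.p. 1/8, …
E[payout] = (1/16)·2 + (1/8)·3 + (3/16)·4 + (1/4)·5 + (3/16)·6 + (1/8)·7 + (1/16)·8 = 5
≈ $5.00

$5.00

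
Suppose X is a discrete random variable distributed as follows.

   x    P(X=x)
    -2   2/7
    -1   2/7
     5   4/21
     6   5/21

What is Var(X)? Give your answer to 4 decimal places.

E[X] = (2/7)·(-2) + (2/7)·(-1) + (4/21)·5 + (5/21)·6 = 32/21
E[X²] = (2/7)·4 + (2/7)·1 + (4/21)·25 + (5/21)·36 = 310/21
Var(X) = 310/21 − (32/21)² = 5486/441 ≈ 12.4399

12.4399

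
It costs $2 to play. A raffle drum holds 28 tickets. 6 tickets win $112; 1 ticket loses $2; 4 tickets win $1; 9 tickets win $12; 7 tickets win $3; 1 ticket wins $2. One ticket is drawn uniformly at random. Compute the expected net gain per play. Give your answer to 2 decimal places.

$26.75

E[payout] = (6/28)·112 + (1/28)·(-2) + (4/28)·1 + (9/28)·12 + (7/28)·3 + (1/28)·2 = 115/4
Expected profit = 115/4 − 2 = 107/4 ≈ $26.75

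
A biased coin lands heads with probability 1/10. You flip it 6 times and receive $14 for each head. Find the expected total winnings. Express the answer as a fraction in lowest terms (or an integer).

E[#heads] = 6·1/10 = 3/5 (linearity over flips).
E[winnings] = 14·3/5 = 42/5.

42/5 dollars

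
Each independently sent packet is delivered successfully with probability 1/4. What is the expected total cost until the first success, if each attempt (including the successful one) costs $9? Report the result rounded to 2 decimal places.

E[#attempts] = 1/p = 4; E[cost] = 9·4 = 36.
≈ 36.00

$36.00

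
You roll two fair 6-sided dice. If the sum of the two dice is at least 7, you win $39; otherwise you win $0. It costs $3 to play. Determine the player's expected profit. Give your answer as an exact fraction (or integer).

E[payout] = (5/12)·0 + (7/12)·39 = 91/4
Expected profit = 91/4 − 3 = 79/4

79/4 dollars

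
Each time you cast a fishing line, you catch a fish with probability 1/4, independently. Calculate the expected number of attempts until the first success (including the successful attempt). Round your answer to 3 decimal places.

For a geometric distribution, E[trials] = 1/p = 1/(1/4) = 4.
≈ 4.000

4.000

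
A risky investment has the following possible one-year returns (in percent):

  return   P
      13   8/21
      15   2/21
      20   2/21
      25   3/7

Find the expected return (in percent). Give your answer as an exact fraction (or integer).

19

E[X] = (8/21)·13 + (2/21)·15 + (2/21)·20 + (3/7)·25
     = 19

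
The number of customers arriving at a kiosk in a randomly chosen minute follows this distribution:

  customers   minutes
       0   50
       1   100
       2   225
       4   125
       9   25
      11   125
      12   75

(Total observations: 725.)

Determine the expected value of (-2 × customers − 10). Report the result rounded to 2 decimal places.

Total = 725, so P(customers=0) = 50/725, etc.
E[-2x-10] = (2/29)·(-10) + (4/29)·(-12) + (9/29)·(-14) + (5/29)·(-18) + (1/29)·(-28) + (5/29)·(-32) + (3/29)·(-34)
     = -574/29 ≈ -19.79

-19.79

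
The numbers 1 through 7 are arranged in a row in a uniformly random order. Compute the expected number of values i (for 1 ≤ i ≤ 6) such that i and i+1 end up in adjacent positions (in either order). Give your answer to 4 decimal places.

For each i ∈ {1,…,6}, let Xᵢ = 1 if i and i+1 are adjacent. P(Xᵢ=1) = 2·(7−1)!/7! = 2/7.
By linearity, E[ΣXᵢ] = (6)·(2/7) = 12/7.
≈ 1.7143

1.7143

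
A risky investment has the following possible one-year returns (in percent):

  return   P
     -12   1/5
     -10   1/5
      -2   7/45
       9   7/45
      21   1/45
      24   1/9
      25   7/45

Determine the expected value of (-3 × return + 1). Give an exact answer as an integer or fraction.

E[-3x+1] = (1/5)·37 + (1/5)·31 + (7/45)·7 + (7/45)·(-26) + (1/45)·(-62) + (1/9)·(-71) + (7/45)·(-74)
     = -152/15

-152/15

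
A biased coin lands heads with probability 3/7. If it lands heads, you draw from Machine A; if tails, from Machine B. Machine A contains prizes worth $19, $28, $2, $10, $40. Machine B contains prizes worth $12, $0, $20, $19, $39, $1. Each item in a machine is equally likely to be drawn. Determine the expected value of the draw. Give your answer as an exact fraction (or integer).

1801/105 dollars

E[X | Machine A] = (19 + 28 + 2 + 10 + 40)/5 = 99/5
E[X | Machine B] = (12 + 0 + 20 + 19 + 39 + 1)/6 = 91/6
E[X] = (3/7)·99/5 + (4/7)·91/6 = 1801/105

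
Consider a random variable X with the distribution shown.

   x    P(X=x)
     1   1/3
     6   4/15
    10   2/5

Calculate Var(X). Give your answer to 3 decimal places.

E[X] = (1/3)·1 + (4/15)·6 + (2/5)·10 = 89/15
E[X²] = (1/3)·1 + (4/15)·36 + (2/5)·100 = 749/15
Var(X) = 749/15 − (89/15)² = 3314/225 ≈ 14.729

14.729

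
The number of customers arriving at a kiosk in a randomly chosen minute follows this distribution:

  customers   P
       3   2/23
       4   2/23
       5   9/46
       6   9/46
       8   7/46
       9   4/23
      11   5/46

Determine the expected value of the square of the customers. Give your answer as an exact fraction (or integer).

E[X²] = (2/23)·9 + (2/23)·16 + (9/46)·25 + (9/46)·36 + (7/46)·64 + (4/23)·81 + (5/46)·121
     = 1175/23

1175/23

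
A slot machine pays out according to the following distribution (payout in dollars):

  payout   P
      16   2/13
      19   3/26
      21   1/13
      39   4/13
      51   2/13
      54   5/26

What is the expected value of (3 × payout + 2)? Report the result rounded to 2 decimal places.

E[3x+2] = (2/13)·50 + (3/26)·59 + (1/13)·65 + (4/13)·119 + (2/13)·155 + (5/26)·164
     = 223/2 ≈ 111.50

111.50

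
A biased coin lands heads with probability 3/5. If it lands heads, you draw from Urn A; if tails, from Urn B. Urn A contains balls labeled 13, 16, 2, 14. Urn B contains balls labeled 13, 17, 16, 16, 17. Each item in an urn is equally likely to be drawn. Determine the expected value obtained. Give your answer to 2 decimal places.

E[X | Urn A] = (13 + 16 + 2 + 14)/4 = 45/4
E[X | Urn B] = (13 + 17 + 16 + 16 + 17)/5 = 79/5
E[X] = (3/5)·45/4 + (2/5)·79/5 = 1307/100 ≈ 13.07

13.07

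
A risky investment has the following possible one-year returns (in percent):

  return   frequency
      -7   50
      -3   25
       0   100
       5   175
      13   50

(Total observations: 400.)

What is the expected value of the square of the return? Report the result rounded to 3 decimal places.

Total = 400, so P(return=-7) = 50/400, etc.
E[X²] = (1/8)·49 + (1/16)·9 + (1/4)·0 + (7/16)·25 + (1/8)·169
     = 155/4 ≈ 38.750

38.750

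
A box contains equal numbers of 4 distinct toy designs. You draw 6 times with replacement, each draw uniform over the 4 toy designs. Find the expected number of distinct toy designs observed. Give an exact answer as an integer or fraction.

Let Xⱼ=1 if type j appears at least once. P(Xⱼ=1) = 1 − ((4−1)/4)^6 = 3367/4096.
E[#distinct] = 4·3367/4096 = 3367/1024.

3367/1024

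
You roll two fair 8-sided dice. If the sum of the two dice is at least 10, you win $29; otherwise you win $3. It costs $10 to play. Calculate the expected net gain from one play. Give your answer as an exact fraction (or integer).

E[payout] = (9/16)·3 + (7/16)·29 = 115/8
Expected profit = 115/8 − 10 = 35/8

35/8 dollars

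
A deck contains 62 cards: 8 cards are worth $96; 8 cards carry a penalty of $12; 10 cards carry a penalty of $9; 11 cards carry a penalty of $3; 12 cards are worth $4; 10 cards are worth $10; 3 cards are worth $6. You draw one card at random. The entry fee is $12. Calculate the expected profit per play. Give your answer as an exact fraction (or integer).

E[payout] = (8/62)·96 + (8/62)·(-12) + (10/62)·(-9) + (11/62)·(-3) + (12/62)·4 + (10/62)·10 + (3/62)·6 = 715/62
Expected profit = 715/62 − 12 = -29/62

-29/62 dollars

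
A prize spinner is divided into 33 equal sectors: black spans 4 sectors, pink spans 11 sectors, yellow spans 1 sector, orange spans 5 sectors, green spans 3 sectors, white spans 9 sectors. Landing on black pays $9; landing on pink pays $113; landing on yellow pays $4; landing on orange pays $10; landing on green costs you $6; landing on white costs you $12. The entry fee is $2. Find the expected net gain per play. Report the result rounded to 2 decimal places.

$34.58

E[payout] = (4/33)·9 + (11/33)·113 + (1/33)·4 + (5/33)·10 + (3/33)·(-6) + (9/33)·(-12) = 1207/33
Expected profit = 1207/33 − 2 = 1141/33 ≈ $34.58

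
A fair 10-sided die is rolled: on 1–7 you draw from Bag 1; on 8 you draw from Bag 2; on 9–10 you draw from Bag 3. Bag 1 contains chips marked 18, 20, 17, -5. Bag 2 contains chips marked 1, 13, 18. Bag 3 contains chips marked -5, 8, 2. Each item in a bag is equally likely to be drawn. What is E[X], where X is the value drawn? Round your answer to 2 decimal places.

E[X | Bag 1] = (18 + 20 + 17 − 5)/4 = 25/2
E[X | Bag 2] = (1 + 13 + 18)/3 = 32/3
E[X | Bag 3] = (-5 + 8 + 2)/3 = 5/3
E[X] = (7/10)·25/2 + (1/10)·32/3 + (1/5)·5/3 = 203/20 ≈ 10.15

10.15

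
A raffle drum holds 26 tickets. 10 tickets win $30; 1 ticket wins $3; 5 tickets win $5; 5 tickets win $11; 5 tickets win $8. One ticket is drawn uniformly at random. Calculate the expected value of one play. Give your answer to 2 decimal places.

$16.27

E[payout] = (10/26)·30 + (1/26)·3 + (5/26)·5 + (5/26)·11 + (5/26)·8 = 423/26
≈ $16.27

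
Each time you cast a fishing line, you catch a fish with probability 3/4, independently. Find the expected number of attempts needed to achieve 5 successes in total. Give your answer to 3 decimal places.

6.667

By linearity (sum of 5 independent geometric waits), E[trials] = 5/p = 5/(3/4) = 20/3.
≈ 6.667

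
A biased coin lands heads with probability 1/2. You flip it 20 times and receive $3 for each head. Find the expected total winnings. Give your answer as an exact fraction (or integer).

$30

E[#heads] = 20·1/2 = 10 (linearity over flips).
E[winnings] = 3·10 = 30.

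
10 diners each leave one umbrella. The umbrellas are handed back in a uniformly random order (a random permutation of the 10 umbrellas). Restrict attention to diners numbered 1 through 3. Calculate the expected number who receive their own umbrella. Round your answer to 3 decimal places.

0.300

Let Xᵢ = 1 if person i gets their own umbrella. For each i, P(Xᵢ=1) = 1/10.
By linearity of expectation, E[X₁+…+X_3] = 3·(1/10) = 3/10.
≈ 0.300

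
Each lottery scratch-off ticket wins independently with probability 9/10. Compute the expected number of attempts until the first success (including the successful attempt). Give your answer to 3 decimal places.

For a geometric distribution, E[trials] = 1/p = 1/(9/10) = 10/9.
≈ 1.111

1.111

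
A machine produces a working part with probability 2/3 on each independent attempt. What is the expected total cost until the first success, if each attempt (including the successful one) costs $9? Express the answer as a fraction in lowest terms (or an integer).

E[#attempts] = 1/p = 3/2; E[cost] = 9·3/2 = 27/2.

27/2 dollars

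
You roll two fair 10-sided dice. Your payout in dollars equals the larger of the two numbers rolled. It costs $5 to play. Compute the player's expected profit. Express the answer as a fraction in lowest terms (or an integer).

Distribution of the larger of the two numbers rolled: 1 w.p. 1/100, 2 w.p. 3/100, 3 w.p. 1/20, 4 w.p. 7/100, 5 w.p. 9/100, 6 w.p. 11/100, …
E[payout] = (1/100)·1 + (3/100)·2 + (1/20)·3 + (7/100)·4 + (9/100)·5 + (11/100)·6 + (13/100)·7 + (3/20)·8 + (17/100)·9 + (19/100)·10 = 143/20
Expected profit = 143/20 − 5 = 43/20

43/20 dollars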